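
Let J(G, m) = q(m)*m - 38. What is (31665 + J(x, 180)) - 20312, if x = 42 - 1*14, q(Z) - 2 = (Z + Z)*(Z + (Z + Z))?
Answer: 35003675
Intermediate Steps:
q(Z) = 2 + 6*Z² (q(Z) = 2 + (Z + Z)*(Z + (Z + Z)) = 2 + (2*Z)*(Z + 2*Z) = 2 + (2*Z)*(3*Z) = 2 + 6*Z²)
x = 28 (x = 42 - 14 = 28)
J(G, m) = -38 + m*(2 + 6*m²) (J(G, m) = (2 + 6*m²)*m - 38 = m*(2 + 6*m²) - 38 = -38 + m*(2 + 6*m²))
(31665 + J(x, 180)) - 20312 = (31665 + (-38 + 2*180 + 6*180³)) - 20312 = (31665 + (-38 + 360 + 6*5832000)) - 20312 = (31665 + (-38 + 360 + 34992000)) - 20312 = (31665 + 34992322) - 20312 = 35023987 - 20312 = 35003675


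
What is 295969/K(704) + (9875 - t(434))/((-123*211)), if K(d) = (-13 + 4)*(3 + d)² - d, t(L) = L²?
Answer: 795366311488/116771500785 ≈ 6.8113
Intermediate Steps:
K(d) = -d - 9*(3 + d)² (K(d) = -9*(3 + d)² - d = -d - 9*(3 + d)²)
295969/K(704) + (9875 - t(434))/((-123*211)) = 295969/(-1*704 - 9*(3 + 704)²) + (9875 - 1*434²)/((-123*211)) = 295969/(-704 - 9*707²) + (9875 - 1*188356)/(-25953) = 295969/(-704 - 9*499849) + (9875 - 188356)*(-1/25953) = 295969/(-704 - 4498641) - 178481*(-1/25953) = 295969/(-4499345) + 178481/25953 = 295969*(-1/4499345) + 178481/25953 = -295969/4499345 + 178481/25953 = 795366311488/116771500785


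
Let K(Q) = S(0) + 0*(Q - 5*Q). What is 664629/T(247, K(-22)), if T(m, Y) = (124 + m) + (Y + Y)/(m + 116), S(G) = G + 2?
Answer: 241260327/134677 ≈ 1791.4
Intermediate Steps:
S(G) = 2 + G
K(Q) = 2 (K(Q) = (2 + 0) + 0*(Q - 5*Q) = 2 + 0*(-4*Q) = 2 + 0 = 2)
T(m, Y) = 124 + m + 2*Y/(116 + m) (T(m, Y) = (124 + m) + (2*Y)/(116 + m) = (124 + m) + 2*Y/(116 + m) = 124 + m + 2*Y/(116 + m))
664629/T(247, K(-22)) = 664629/(((14384 + 247**2 + 2*2 + 240*247)/(116 + 247))) = 664629/(((14384 + 61009 + 4 + 59280)/363)) = 664629/(((1/363)*134677)) = 664629/(134677/363) = 664629*(363/134677) = 241260327/134677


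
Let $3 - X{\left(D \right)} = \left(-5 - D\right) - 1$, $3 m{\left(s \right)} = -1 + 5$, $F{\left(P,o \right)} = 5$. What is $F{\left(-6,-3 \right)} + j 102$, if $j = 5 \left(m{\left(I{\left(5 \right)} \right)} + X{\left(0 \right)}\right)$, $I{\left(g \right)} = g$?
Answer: $5275$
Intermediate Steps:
$m{\left(s \right)} = \frac{4}{3}$ ($m{\left(s \right)} = \frac{-1 + 5}{3} = \frac{1}{3} \cdot 4 = \frac{4}{3}$)
$X{\left(D \right)} = 9 + D$ ($X{\left(D \right)} = 3 - \left(\left(-5 - D\right) - 1\right) = 3 - \left(-6 - D\right) = 3 + \left(6 + D\right) = 9 + D$)
$j = \frac{155}{3}$ ($j = 5 \left(\frac{4}{3} + \left(9 + 0\right)\right) = 5 \left(\frac{4}{3} + 9\right) = 5 \cdot \frac{31}{3} = \frac{155}{3} \approx 51.667$)
$F{\left(-6,-3 \right)} + j 102 = 5 + \frac{155}{3} \cdot 102 = 5 + 5270 = 5275$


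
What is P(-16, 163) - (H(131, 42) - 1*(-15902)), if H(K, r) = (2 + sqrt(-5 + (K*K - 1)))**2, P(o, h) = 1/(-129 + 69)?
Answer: -1983661/60 - 4*sqrt(17155) ≈ -33585.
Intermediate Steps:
P(o, h) = -1/60 (P(o, h) = 1/(-60) = -1/60)
H(K, r) = (2 + sqrt(-6 + K**2))**2 (H(K, r) = (2 + sqrt(-5 + (K**2 - 1)))**2 = (2 + sqrt(-5 + (-1 + K**2)))**2 = (2 + sqrt(-6 + K**2))**2)
P(-16, 163) - (H(131, 42) - 1*(-15902)) = -1/60 - ((2 + sqrt(-6 + 131**2))**2 - 1*(-15902)) = -1/60 - ((2 + sqrt(-6 + 17161))**2 + 15902) = -1/60 - ((2 + sqrt(17155))**2 + 15902) = -1/60 - (15902 + (2 + sqrt(17155))**2) = -1/60 + (-15902 - (2 + sqrt(17155))**2) = -954121/60 - (2 + sqrt(17155))**2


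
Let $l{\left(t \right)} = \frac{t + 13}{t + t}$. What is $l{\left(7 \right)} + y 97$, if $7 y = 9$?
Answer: $\frac{883}{7} \approx 126.14$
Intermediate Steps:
$y = \frac{9}{7}$ ($y = \frac{1}{7} \cdot 9 = \frac{9}{7} \approx 1.2857$)
$l{\left(t \right)} = \frac{13 + t}{2 t}$
$l{\left(7 \right)} + y 97 = \frac{13 + 7}{2 \cdot 7} + \frac{9}{7} \cdot 97 = \frac{1}{2} \cdot \frac{1}{7} \cdot 20 + \frac{873}{7} = \frac{10}{7} + \frac{873}{7} = \frac{883}{7}$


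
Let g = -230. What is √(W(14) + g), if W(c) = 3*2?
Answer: 4*I*√14 ≈ 14.967*I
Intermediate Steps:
W(c) = 6
√(W(14) + g) = √(6 - 230) = √(-224) = 4*I*√14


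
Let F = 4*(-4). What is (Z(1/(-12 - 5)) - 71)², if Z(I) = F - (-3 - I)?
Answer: 2042041/289 ≈ 7065.9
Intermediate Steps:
F = -16
Z(I) = -13 + I (Z(I) = -16 - (-3 - I) = -16 + (3 + I) = -13 + I)
(Z(1/(-12 - 5)) - 71)² = ((-13 + 1/(-12 - 5)) - 71)² = ((-13 + 1/(-17)) - 71)² = ((-13 - 1/17) - 71)² = (-222/17 - 71)² = (-1429/17)² = 2042041/289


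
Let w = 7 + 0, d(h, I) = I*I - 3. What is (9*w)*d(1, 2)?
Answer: 63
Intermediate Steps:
d(h, I) = -3 + I**2 (d(h, I) = I**2 - 3 = -3 + I**2)
w = 7
(9*w)*d(1, 2) = (9*7)*(-3 + 2**2) = 63*(-3 + 4) = 63*1 = 63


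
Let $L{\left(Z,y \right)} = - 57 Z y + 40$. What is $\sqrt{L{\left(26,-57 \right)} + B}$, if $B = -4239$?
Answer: $65 \sqrt{19} \approx 283.33$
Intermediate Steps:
$L{\left(Z,y \right)} = 40 - 57 Z y$ ($L{\left(Z,y \right)} = - 57 Z y + 40 = 40 - 57 Z y$)
$\sqrt{L{\left(26,-57 \right)} + B} = \sqrt{\left(40 - 1482 \left(-57\right)\right) - 4239} = \sqrt{\left(40 + 84474\right) - 4239} = \sqrt{84514 - 4239} = \sqrt{80275} = 65 \sqrt{19}$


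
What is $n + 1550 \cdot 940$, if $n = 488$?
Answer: $1457488$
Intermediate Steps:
$n + 1550 \cdot 940 = 488 + 1550 \cdot 940 = 488 + 1457000 = 1457488$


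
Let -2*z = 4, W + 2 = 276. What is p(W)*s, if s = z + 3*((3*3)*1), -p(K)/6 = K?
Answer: -41100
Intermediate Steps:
W = 274 (W = -2 + 276 = 274)
z = -2 (z = -½*4 = -2)
p(K) = -6*K
s = 25 (s = -2 + 3*((3*3)*1) = -2 + 3*(9*1) = -2 + 3*9 = -2 + 27 = 25)
p(W)*s = -6*274*25 = -1644*25 = -41100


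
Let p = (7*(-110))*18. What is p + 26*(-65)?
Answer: -15550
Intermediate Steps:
p = -13860 (p = -770*18 = -13860)
p + 26*(-65) = -13860 + 26*(-65) = -13860 - 1690 = -15550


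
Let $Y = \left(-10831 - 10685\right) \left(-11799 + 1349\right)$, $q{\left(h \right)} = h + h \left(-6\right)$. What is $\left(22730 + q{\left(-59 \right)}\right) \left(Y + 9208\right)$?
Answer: $5177203669200$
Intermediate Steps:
$q{\left(h \right)} = - 5 h$ ($q{\left(h \right)} = h - 6 h = - 5 h$)
$Y = 224842200$ ($Y = \left(-21516\right) \left(-10450\right) = 224842200$)
$\left(22730 + q{\left(-59 \right)}\right) \left(Y + 9208\right) = \left(22730 - -295\right) \left(224842200 + 9208\right) = \left(22730 + 295\right) 224851408 = 23025 \cdot 224851408 = 5177203669200$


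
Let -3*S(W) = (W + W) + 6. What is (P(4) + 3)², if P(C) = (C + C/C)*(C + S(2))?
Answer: 361/9 ≈ 40.111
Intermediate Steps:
S(W) = -2 - 2*W/3 (S(W) = -((W + W) + 6)/3 = -(2*W + 6)/3 = -(6 + 2*W)/3 = -2 - 2*W/3)
P(C) = (1 + C)*(-10/3 + C) (P(C) = (C + C/C)*(C + (-2 - ⅔*2)) = (C + 1)*(C + (-2 - 4/3)) = (1 + C)*(C - 10/3) = (1 + C)*(-10/3 + C))
(P(4) + 3)² = ((-10/3 + 4² - 7/3*4) + 3)² = ((-10/3 + 16 - 28/3) + 3)² = (10/3 + 3)² = (19/3)² = 361/9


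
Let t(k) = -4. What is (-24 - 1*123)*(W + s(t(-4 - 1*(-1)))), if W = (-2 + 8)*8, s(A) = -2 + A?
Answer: -6174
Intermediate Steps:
W = 48 (W = 6*8 = 48)
(-24 - 1*123)*(W + s(t(-4 - 1*(-1)))) = (-24 - 1*123)*(48 + (-2 - 4)) = (-24 - 123)*(48 - 6) = -147*42 = -6174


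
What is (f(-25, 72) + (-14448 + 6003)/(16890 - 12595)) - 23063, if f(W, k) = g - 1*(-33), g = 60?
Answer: -19732919/859 ≈ -22972.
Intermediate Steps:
f(W, k) = 93 (f(W, k) = 60 - 1*(-33) = 60 + 33 = 93)
(f(-25, 72) + (-14448 + 6003)/(16890 - 12595)) - 23063 = (93 + (-14448 + 6003)/(16890 - 12595)) - 23063 = (93 - 8445/4295) - 23063 = (93 - 8445*1/4295) - 23063 = (93 - 1689/859) - 23063 = 78198/859 - 23063 = -19732919/859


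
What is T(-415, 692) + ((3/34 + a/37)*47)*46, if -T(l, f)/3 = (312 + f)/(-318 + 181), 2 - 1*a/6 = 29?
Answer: -797384961/86173 ≈ -9253.3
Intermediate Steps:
a = -162 (a = 12 - 6*29 = 12 - 174 = -162)
T(l, f) = 936/137 + 3*f/137 (T(l, f) = -3*(312 + f)/(-318 + 181) = -3*(312 + f)/(-137) = -3*(312 + f)*(-1)/137 = -3*(-312/137 - f/137) = 936/137 + 3*f/137)
T(-415, 692) + ((3/34 + a/37)*47)*46 = (936/137 + (3/137)*692) + ((3/34 - 162/37)*47)*46 = (936/137 + 2076/137) + ((3*(1/34) - 162*1/37)*47)*46 = 3012/137 + ((3/34 - 162/37)*47)*46 = 3012/137 - 5397/1258*47*46 = 3012/137 - 253659/1258*46 = 3012/137 - 5834157/629 = -797384961/86173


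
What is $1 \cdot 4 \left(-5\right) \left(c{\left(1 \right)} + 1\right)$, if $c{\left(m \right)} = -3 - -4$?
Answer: $-40$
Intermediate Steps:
$c{\left(m \right)} = 1$ ($c{\left(m \right)} = -3 + 4 = 1$)
$1 \cdot 4 \left(-5\right) \left(c{\left(1 \right)} + 1\right) = 1 \cdot 4 \left(-5\right) \left(1 + 1\right) = 4 \left(-5\right) 2 = \left(-20\right) 2 = -40$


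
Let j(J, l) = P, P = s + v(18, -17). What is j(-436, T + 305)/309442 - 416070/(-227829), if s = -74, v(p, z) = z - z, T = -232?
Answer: 3065063657/1678568129 ≈ 1.8260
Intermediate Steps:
v(p, z) = 0
P = -74 (P = -74 + 0 = -74)
j(J, l) = -74
j(-436, T + 305)/309442 - 416070/(-227829) = -74/309442 - 416070/(-227829) = -74*1/309442 - 416070*(-1/227829) = -37/154721 + 138690/75943 = 3065063657/1678568129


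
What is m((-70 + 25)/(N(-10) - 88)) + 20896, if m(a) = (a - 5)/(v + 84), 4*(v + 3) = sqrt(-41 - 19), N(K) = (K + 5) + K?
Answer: 18838926104/901559 + 940*I*sqrt(15)/2704677 ≈ 20896.0 + 0.001346*I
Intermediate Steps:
N(K) = 5 + 2*K (N(K) = (5 + K) + K = 5 + 2*K)
v = -3 + I*sqrt(15)/2 (v = -3 + sqrt(-41 - 19)/4 = -3 + sqrt(-60)/4 = -3 + (2*I*sqrt(15))/4 = -3 + I*sqrt(15)/2 ≈ -3.0 + 1.9365*I)
m(a) = (-5 + a)/(81 + I*sqrt(15)/2) (m(a) = (a - 5)/((-3 + I*sqrt(15)/2) + 84) = (-5 + a)/(81 + I*sqrt(15)/2))
m((-70 + 25)/(N(-10) - 88)) + 20896 = (-5 + (-70 + 25)/((5 + 2*(-10)) - 88))/(81 + I*sqrt(15)/2) + 20896 = (-5 - 45/((5 - 20) - 88))/(81 + I*sqrt(15)/2) + 20896 = (-5 - 45/(-15 - 88))/(81 + I*sqrt(15)/2) + 20896 = (-5 - 45/(-103))/(81 + I*sqrt(15)/2) + 20896 = (-5 - 45*(-1/103))/(81 + I*sqrt(15)/2) + 20896 = (-5 + 45/103)/(81 + I*sqrt(15)/2) + 20896 = -470/103/(81 + I*sqrt(15)/2) + 20896 = -470/(103*(81 + I*sqrt(15)/2)) + 20896 = 20896 - 470/(103*(81 + I*sqrt(15)/2))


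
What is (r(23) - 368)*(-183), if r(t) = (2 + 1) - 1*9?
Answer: 68442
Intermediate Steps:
r(t) = -6 (r(t) = 3 - 9 = -6)
(r(23) - 368)*(-183) = (-6 - 368)*(-183) = -374*(-183) = 68442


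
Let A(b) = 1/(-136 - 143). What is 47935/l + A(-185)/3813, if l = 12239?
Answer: 50994535006/13020178653 ≈ 3.9166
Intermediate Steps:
A(b) = -1/279 (A(b) = 1/(-279) = -1/279)
47935/l + A(-185)/3813 = 47935/12239 - 1/279/3813 = 47935*(1/12239) - 1/279*1/3813 = 47935/12239 - 1/1063827 = 50994535006/13020178653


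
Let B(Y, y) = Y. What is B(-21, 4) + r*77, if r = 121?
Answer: 9296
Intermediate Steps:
B(-21, 4) + r*77 = -21 + 121*77 = -21 + 9317 = 9296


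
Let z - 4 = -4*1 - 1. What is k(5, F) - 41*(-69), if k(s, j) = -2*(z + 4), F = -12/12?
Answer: 2823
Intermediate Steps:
z = -1 (z = 4 + (-4*1 - 1) = 4 + (-4 - 1) = 4 - 5 = -1)
F = -1 (F = -12*1/12 = -1)
k(s, j) = -6 (k(s, j) = -2*(-1 + 4) = -2*3 = -6)
k(5, F) - 41*(-69) = -6 - 41*(-69) = -6 + 2829 = 2823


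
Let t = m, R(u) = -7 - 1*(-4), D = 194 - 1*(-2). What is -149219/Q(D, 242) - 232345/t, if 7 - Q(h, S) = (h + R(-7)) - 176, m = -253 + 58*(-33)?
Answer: 325681023/21670 ≈ 15029.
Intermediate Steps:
D = 196 (D = 194 + 2 = 196)
R(u) = -3 (R(u) = -7 + 4 = -3)
m = -2167 (m = -253 - 1914 = -2167)
t = -2167
Q(h, S) = 186 - h (Q(h, S) = 7 - ((h - 3) - 176) = 7 - ((-3 + h) - 176) = 7 - (-179 + h) = 7 + (179 - h) = 186 - h)
-149219/Q(D, 242) - 232345/t = -149219/(186 - 1*196) - 232345/(-2167) = -149219/(186 - 196) - 232345*(-1/2167) = -149219/(-10) + 232345/2167 = -149219*(-1/10) + 232345/2167 = 149219/10 + 232345/2167 = 325681023/21670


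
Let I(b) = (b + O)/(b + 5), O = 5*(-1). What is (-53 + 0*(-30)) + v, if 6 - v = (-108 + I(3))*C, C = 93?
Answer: 40081/4 ≈ 10020.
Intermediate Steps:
O = -5
I(b) = (-5 + b)/(5 + b) (I(b) = (b - 5)/(b + 5) = (-5 + b)/(5 + b))
v = 40293/4 (v = 6 - (-108 + (-5 + 3)/(5 + 3))*93 = 6 - (-108 - 2/8)*93 = 6 - (-108 + (⅛)*(-2))*93 = 6 - (-108 - ¼)*93 = 6 - (-433)*93/4 = 6 - 1*(-40269/4) = 6 + 40269/4 = 40293/4 ≈ 10073.)
(-53 + 0*(-30)) + v = (-53 + 0*(-30)) + 40293/4 = (-53 + 0) + 40293/4 = -53 + 40293/4 = 40081/4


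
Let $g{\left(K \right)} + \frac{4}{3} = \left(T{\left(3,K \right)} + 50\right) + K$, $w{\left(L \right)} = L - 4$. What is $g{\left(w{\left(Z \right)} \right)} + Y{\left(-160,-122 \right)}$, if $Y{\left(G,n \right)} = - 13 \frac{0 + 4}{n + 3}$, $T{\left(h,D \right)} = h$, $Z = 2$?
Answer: $\frac{17887}{357} \approx 50.104$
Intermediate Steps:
$Y{\left(G,n \right)} = - \frac{52}{3 + n}$ ($Y{\left(G,n \right)} = - 13 \frac{4}{3 + n} = - \frac{52}{3 + n}$)
$w{\left(L \right)} = -4 + L$ ($w{\left(L \right)} = L - 4 = -4 + L$)
$g{\left(K \right)} = \frac{155}{3} + K$ ($g{\left(K \right)} = - \frac{4}{3} + \left(\left(3 + 50\right) + K\right) = - \frac{4}{3} + \left(53 + K\right) = \frac{155}{3} + K$)
$g{\left(w{\left(Z \right)} \right)} + Y{\left(-160,-122 \right)} = \left(\frac{155}{3} + \left(-4 + 2\right)\right) - \frac{52}{3 - 122} = \left(\frac{155}{3} - 2\right) - \frac{52}{-119} = \frac{149}{3} - - \frac{52}{119} = \frac{149}{3} + \frac{52}{119} = \frac{17887}{357}$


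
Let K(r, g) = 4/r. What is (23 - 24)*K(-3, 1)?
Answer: 4/3 ≈ 1.3333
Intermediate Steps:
(23 - 24)*K(-3, 1) = (23 - 24)*(4/(-3)) = -4*(-1)/3 = -1*(-4/3) = 4/3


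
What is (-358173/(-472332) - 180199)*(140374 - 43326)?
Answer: -98334343390690/5623 ≈ -1.7488e+10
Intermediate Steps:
(-358173/(-472332) - 180199)*(140374 - 43326) = (-358173*(-1/472332) - 180199)*97048 = (119391/157444 - 180199)*97048 = -28371131965/157444*97048 = -98334343390690/5623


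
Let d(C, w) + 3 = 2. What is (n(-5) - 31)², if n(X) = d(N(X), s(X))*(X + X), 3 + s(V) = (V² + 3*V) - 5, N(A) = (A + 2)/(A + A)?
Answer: 441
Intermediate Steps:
N(A) = (2 + A)/(2*A) (N(A) = (2 + A)/((2*A)) = (2 + A)*(1/(2*A)) = (2 + A)/(2*A))
s(V) = -8 + V² + 3*V (s(V) = -3 + ((V² + 3*V) - 5) = -3 + (-5 + V² + 3*V) = -8 + V² + 3*V)
d(C, w) = -1 (d(C, w) = -3 + 2 = -1)
n(X) = -2*X (n(X) = -(X + X) = -2*X)
(n(-5) - 31)² = (-2*(-5) - 31)² = (10 - 31)² = (-21)² = 441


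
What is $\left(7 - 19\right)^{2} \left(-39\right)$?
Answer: $-5616$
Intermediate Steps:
$\left(7 - 19\right)^{2} \left(-39\right) = \left(-12\right)^{2} \left(-39\right) = 144 \left(-39\right) = -5616$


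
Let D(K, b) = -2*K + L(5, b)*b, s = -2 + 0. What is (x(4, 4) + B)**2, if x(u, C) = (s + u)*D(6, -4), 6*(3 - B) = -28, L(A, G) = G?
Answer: 2209/9 ≈ 245.44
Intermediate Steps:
s = -2
B = 23/3 (B = 3 - 1/6*(-28) = 3 + 14/3 = 23/3 ≈ 7.6667)
D(K, b) = b**2 - 2*K (D(K, b) = -2*K + b*b = -2*K + b**2 = b**2 - 2*K)
x(u, C) = -8 + 4*u (x(u, C) = (-2 + u)*((-4)**2 - 2*6) = (-2 + u)*(16 - 12) = (-2 + u)*4 = -8 + 4*u)
(x(4, 4) + B)**2 = ((-8 + 4*4) + 23/3)**2 = ((-8 + 16) + 23/3)**2 = (8 + 23/3)**2 = (47/3)**2 = 2209/9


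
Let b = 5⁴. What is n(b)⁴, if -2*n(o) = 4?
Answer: 16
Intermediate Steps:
b = 625
n(o) = -2 (n(o) = -½*4 = -2)
n(b)⁴ = (-2)⁴ = 16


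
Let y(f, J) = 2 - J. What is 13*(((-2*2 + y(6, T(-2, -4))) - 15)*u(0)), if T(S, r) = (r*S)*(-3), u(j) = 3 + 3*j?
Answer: 273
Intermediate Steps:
T(S, r) = -3*S*r (T(S, r) = (S*r)*(-3) = -3*S*r)
13*(((-2*2 + y(6, T(-2, -4))) - 15)*u(0)) = 13*(((-2*2 + (2 - (-3)*(-2)*(-4))) - 15)*(3 + 3*0)) = 13*(((-4 + (2 - 1*(-24))) - 15)*(3 + 0)) = 13*(((-4 + (2 + 24)) - 15)*3) = 13*(((-4 + 26) - 15)*3) = 13*((22 - 15)*3) = 13*(7*3) = 13*21 = 273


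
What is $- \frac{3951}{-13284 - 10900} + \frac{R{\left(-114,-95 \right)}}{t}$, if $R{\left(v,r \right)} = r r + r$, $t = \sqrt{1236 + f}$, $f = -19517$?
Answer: $\frac{3951}{24184} - \frac{8930 i \sqrt{18281}}{18281} \approx 0.16337 - 66.047 i$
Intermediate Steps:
$t = i \sqrt{18281}$ ($t = \sqrt{1236 - 19517} = \sqrt{-18281} = i \sqrt{18281} \approx 135.21 i$)
$R{\left(v,r \right)} = r + r^{2}$ ($R{\left(v,r \right)} = r^{2} + r = r + r^{2}$)
$- \frac{3951}{-13284 - 10900} + \frac{R{\left(-114,-95 \right)}}{t} = - \frac{3951}{-13284 - 10900} + \frac{\left(-95\right) \left(1 - 95\right)}{i \sqrt{18281}} = - \frac{3951}{-13284 - 10900} + \left(-95\right) \left(-94\right) \left(- \frac{i \sqrt{18281}}{18281}\right) = - \frac{3951}{-24184} + 8930 \left(- \frac{i \sqrt{18281}}{18281}\right) = \left(-3951\right) \left(- \frac{1}{24184}\right) - \frac{8930 i \sqrt{18281}}{18281} = \frac{3951}{24184} - \frac{8930 i \sqrt{18281}}{18281}$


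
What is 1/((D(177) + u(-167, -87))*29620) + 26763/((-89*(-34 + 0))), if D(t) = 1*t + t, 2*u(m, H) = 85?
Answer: 78578376704/8884585645 ≈ 8.8443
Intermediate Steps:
u(m, H) = 85/2 (u(m, H) = (1/2)*85 = 85/2)
D(t) = 2*t (D(t) = t + t = 2*t)
1/((D(177) + u(-167, -87))*29620) + 26763/((-89*(-34 + 0))) = 1/((2*177 + 85/2)*29620) + 26763/((-89*(-34 + 0))) = (1/29620)/(354 + 85/2) + 26763/((-89*(-34))) = (1/29620)/(793/2) + 26763/3026 = (2/793)*(1/29620) + 26763*(1/3026) = 1/11744330 + 26763/3026 = 78578376704/8884585645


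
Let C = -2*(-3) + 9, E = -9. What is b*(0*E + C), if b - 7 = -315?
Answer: -4620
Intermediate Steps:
b = -308 (b = 7 - 315 = -308)
C = 15 (C = 6 + 9 = 15)
b*(0*E + C) = -308*(0*(-9) + 15) = -308*(0 + 15) = -308*15 = -4620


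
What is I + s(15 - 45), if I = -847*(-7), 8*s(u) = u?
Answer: 23701/4 ≈ 5925.3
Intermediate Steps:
s(u) = u/8
I = 5929
I + s(15 - 45) = 5929 + (15 - 45)/8 = 5929 + (⅛)*(-30) = 5929 - 15/4 = 23701/4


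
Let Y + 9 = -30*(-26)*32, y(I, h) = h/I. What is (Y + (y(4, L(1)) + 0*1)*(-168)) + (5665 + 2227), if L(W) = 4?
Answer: 32675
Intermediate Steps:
Y = 24951 (Y = -9 - 30*(-26)*32 = -9 + 780*32 = -9 + 24960 = 24951)
(Y + (y(4, L(1)) + 0*1)*(-168)) + (5665 + 2227) = (24951 + (4/4 + 0*1)*(-168)) + (5665 + 2227) = (24951 + (4*(¼) + 0)*(-168)) + 7892 = (24951 + (1 + 0)*(-168)) + 7892 = (24951 + 1*(-168)) + 7892 = (24951 - 168) + 7892 = 24783 + 7892 = 32675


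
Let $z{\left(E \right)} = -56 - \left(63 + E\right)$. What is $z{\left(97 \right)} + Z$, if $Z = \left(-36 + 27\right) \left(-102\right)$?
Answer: $702$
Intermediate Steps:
$Z = 918$ ($Z = \left(-9\right) \left(-102\right) = 918$)
$z{\left(E \right)} = -119 - E$
$z{\left(97 \right)} + Z = \left(-119 - 97\right) + 918 = -216 + 918 = 702$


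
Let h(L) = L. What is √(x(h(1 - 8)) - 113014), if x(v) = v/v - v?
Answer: I*√113006 ≈ 336.16*I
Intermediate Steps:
x(v) = 1 - v
√(x(h(1 - 8)) - 113014) = √((1 - (1 - 8)) - 113014) = √((1 - 1*(-7)) - 113014) = √((1 + 7) - 113014) = √(8 - 113014) = √(-113006) = I*√113006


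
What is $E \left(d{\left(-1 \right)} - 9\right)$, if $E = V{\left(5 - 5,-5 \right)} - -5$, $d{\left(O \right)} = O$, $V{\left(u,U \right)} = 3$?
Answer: $-80$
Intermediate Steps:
$E = 8$ ($E = 3 - -5 = 3 + 5 = 8$)
$E \left(d{\left(-1 \right)} - 9\right) = 8 \left(-1 - 9\right) = 8 \left(-10\right) = -80$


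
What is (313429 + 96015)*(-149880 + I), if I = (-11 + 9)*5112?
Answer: -65553622176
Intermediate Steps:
I = -10224 (I = -2*5112 = -10224)
(313429 + 96015)*(-149880 + I) = (313429 + 96015)*(-149880 - 10224) = 409444*(-160104) = -65553622176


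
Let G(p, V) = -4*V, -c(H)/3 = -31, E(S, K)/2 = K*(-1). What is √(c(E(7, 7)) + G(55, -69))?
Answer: 3*√41 ≈ 19.209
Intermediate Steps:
E(S, K) = -2*K (E(S, K) = 2*(K*(-1)) = 2*(-K) = -2*K)
c(H) = 93 (c(H) = -3*(-31) = 93)
√(c(E(7, 7)) + G(55, -69)) = √(93 - 4*(-69)) = √(93 + 276) = √369 = 3*√41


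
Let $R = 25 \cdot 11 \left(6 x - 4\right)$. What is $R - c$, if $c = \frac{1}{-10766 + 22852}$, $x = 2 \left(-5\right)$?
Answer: $- \frac{212713601}{12086} \approx -17600.0$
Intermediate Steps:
$x = -10$
$c = \frac{1}{12086} \approx 8.274 \cdot 10^{-5}$
$R = -17600$ ($R = 25 \cdot 11 \left(6 \left(-10\right) - 4\right) = 275 \left(-60 - 4\right) = 275 \left(-64\right) = -17600$)
$R - c = -17600 - \frac{1}{12086} = - \frac{212713601}{12086}$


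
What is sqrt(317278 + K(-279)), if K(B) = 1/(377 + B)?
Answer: 3*sqrt(6909610)/14 ≈ 563.27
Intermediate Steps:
sqrt(317278 + K(-279)) = sqrt(317278 + 1/(377 - 279)) = sqrt(317278 + 1/98) = sqrt(31093245/98) = 3*sqrt(6909610)/14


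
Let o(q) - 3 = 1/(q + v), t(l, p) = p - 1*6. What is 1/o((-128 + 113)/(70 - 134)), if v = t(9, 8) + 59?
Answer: 3919/11821 ≈ 0.33153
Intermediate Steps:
t(l, p) = -6 + p (t(l, p) = p - 6 = -6 + p)
v = 61 (v = (-6 + 8) + 59 = 2 + 59 = 61)
o(q) = 3 + 1/(61 + q) (o(q) = 3 + 1/(q + 61) = 3 + 1/(61 + q))
1/o((-128 + 113)/(70 - 134)) = 1/((184 + 3*((-128 + 113)/(70 - 134)))/(61 + (-128 + 113)/(70 - 134))) = 1/((184 + 3*(-15/(-64)))/(61 - 15/(-64))) = 1/((184 + 3*(-15*(-1/64)))/(61 - 15*(-1/64))) = 1/((184 + 3*(15/64))/(61 + 15/64)) = 1/((184 + 45/64)/(3919/64)) = 1/((64/3919)*(11821/64)) = 1/(11821/3919) = 3919/11821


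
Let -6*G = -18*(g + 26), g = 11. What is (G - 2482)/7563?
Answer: -2371/7563 ≈ -0.31350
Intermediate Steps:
G = 111 (G = -(-3)*(11 + 26) = -(-3)*37 = -⅙*(-666) = 111)
(G - 2482)/7563 = (111 - 2482)/7563 = -2371*1/7563 = -2371/7563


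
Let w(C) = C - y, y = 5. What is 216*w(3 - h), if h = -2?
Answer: 0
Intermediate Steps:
w(C) = -5 + C (w(C) = C - 1*5 = C - 5 = -5 + C)
216*w(3 - h) = 216*(-5 + (3 - 1*(-2))) = 216*(-5 + (3 + 2)) = 216*(-5 + 5) = 216*0 = 0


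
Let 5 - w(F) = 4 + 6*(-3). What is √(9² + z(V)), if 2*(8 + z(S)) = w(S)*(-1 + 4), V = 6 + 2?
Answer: √406/2 ≈ 10.075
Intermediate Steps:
w(F) = 19 (w(F) = 5 - (4 + 6*(-3)) = 5 - (4 - 18) = 5 - 1*(-14) = 5 + 14 = 19)
V = 8
z(S) = 41/2 (z(S) = -8 + (19*(-1 + 4))/2 = -8 + (19*3)/2 = -8 + (½)*57 = -8 + 57/2 = 41/2)
√(9² + z(V)) = √(9² + 41/2) = √(81 + 41/2) = √(203/2) = √406/2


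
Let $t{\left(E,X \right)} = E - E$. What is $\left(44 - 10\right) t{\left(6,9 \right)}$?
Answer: $0$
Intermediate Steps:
$t{\left(E,X \right)} = 0$
$\left(44 - 10\right) t{\left(6,9 \right)} = \left(44 - 10\right) 0 = 34 \cdot 0 = 0$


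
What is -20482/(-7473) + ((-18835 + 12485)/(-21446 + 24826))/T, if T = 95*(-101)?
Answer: 13286024875/4847152206 ≈ 2.7410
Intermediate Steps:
T = -9595
-20482/(-7473) + ((-18835 + 12485)/(-21446 + 24826))/T = -20482/(-7473) + ((-18835 + 12485)/(-21446 + 24826))/(-9595) = -20482*(-1/7473) - 6350/3380*(-1/9595) = 20482/7473 - 6350*1/3380*(-1/9595) = 20482/7473 - 635/338*(-1/9595) = 20482/7473 + 127/648622 = 13286024875/4847152206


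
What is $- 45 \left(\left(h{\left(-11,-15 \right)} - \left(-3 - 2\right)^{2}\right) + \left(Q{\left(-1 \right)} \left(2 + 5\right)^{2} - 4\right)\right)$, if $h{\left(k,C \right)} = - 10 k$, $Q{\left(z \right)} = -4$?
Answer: $5175$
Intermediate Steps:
$- 45 \left(\left(h{\left(-11,-15 \right)} - \left(-3 - 2\right)^{2}\right) + \left(Q{\left(-1 \right)} \left(2 + 5\right)^{2} - 4\right)\right) = - 45 \left(\left(\left(-10\right) \left(-11\right) - \left(-3 - 2\right)^{2}\right) - \left(4 + 4 \left(2 + 5\right)^{2}\right)\right) = - 45 \left(\left(110 - \left(-5\right)^{2}\right) - \left(4 + 4 \cdot 7^{2}\right)\right) = - 45 \left(\left(110 - 25\right) - 200\right) = - 45 \left(85 - 200\right) = \left(-45\right) \left(-115\right) = 5175$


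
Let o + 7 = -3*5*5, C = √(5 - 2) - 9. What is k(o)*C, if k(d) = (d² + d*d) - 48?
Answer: -120600 + 13400*√3 ≈ -97391.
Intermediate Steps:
C = -9 + √3 (C = √3 - 9 = -9 + √3 ≈ -7.2680)
o = -82 (o = -7 - 3*5*5 = -7 - 15*5 = -7 - 75 = -82)
k(d) = -48 + 2*d² (k(d) = (d² + d²) - 48 = 2*d² - 48 = -48 + 2*d²)
k(o)*C = (-48 + 2*(-82)²)*(-9 + √3) = (-48 + 2*6724)*(-9 + √3) = (-48 + 13448)*(-9 + √3) = 13400*(-9 + √3) = -120600 + 13400*√3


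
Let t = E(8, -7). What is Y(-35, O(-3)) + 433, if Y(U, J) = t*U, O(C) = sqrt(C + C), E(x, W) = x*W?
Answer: 2393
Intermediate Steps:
E(x, W) = W*x
t = -56 (t = -7*8 = -56)
O(C) = sqrt(2)*sqrt(C) (O(C) = sqrt(2*C) = sqrt(2)*sqrt(C))
Y(U, J) = -56*U
Y(-35, O(-3)) + 433 = -56*(-35) + 433 = 1960 + 433 = 2393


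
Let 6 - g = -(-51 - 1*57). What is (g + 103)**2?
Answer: 1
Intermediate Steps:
g = -102 (g = 6 - (-1)*(-51 - 1*57) = 6 - (-1)*(-51 - 57) = 6 - (-1)*(-108) = 6 - 1*108 = 6 - 108 = -102)
(g + 103)**2 = (-102 + 103)**2 = 1**2 = 1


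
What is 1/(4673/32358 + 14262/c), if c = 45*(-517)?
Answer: -83645430/39196939 ≈ -2.1340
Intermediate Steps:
c = -23265
1/(4673/32358 + 14262/c) = 1/(4673/32358 + 14262/(-23265)) = 1/(4673*(1/32358) + 14262*(-1/23265)) = 1/(4673/32358 - 4754/7755) = 1/(-39196939/83645430) = -83645430/39196939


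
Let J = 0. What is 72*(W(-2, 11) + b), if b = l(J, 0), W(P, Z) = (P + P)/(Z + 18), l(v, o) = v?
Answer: -288/29 ≈ -9.9310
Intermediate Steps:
W(P, Z) = 2*P/(18 + Z) (W(P, Z) = (2*P)/(18 + Z) = 2*P/(18 + Z))
b = 0
72*(W(-2, 11) + b) = 72*(2*(-2)/(18 + 11) + 0) = 72*(2*(-2)/29 + 0) = 72*(2*(-2)*(1/29) + 0) = 72*(-4/29 + 0) = 72*(-4/29) = -288/29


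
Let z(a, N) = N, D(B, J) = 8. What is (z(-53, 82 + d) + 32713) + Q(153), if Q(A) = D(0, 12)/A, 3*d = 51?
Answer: 5020244/153 ≈ 32812.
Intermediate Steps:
d = 17 (d = (⅓)*51 = 17)
Q(A) = 8/A
(z(-53, 82 + d) + 32713) + Q(153) = ((82 + 17) + 32713) + 8/153 = (99 + 32713) + 8*(1/153) = 32812 + 8/153 = 5020244/153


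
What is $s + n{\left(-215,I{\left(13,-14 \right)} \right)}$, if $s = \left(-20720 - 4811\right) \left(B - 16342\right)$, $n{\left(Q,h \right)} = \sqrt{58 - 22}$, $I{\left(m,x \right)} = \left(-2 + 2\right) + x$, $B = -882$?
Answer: $439745950$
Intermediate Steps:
$I{\left(m,x \right)} = x$ ($I{\left(m,x \right)} = 0 + x = x$)
$n{\left(Q,h \right)} = 6$ ($n{\left(Q,h \right)} = \sqrt{36} = 6$)
$s = 439745944$ ($s = \left(-20720 - 4811\right) \left(-882 - 16342\right) = \left(-25531\right) \left(-17224\right) = 439745944$)
$s + n{\left(-215,I{\left(13,-14 \right)} \right)} = 439745944 + 6 = 439745950$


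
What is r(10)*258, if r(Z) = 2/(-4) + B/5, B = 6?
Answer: 903/5 ≈ 180.60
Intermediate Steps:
r(Z) = 7/10 (r(Z) = 2/(-4) + 6/5 = 2*(-¼) + 6*(⅕) = -½ + 6/5 = 7/10)
r(10)*258 = (7/10)*258 = 903/5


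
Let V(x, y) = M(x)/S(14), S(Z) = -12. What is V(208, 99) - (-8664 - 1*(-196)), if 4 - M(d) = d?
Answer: 8485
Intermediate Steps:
M(d) = 4 - d
V(x, y) = -⅓ + x/12 (V(x, y) = (4 - x)/(-12) = (4 - x)*(-1/12) = -⅓ + x/12)
V(208, 99) - (-8664 - 1*(-196)) = (-⅓ + (1/12)*208) - (-8664 - 1*(-196)) = (-⅓ + 52/3) - (-8664 + 196) = 17 - 1*(-8468) = 17 + 8468 = 8485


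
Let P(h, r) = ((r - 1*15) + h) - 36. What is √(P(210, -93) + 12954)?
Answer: 2*√3255 ≈ 114.11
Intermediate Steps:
P(h, r) = -51 + h + r (P(h, r) = ((r - 15) + h) - 36 = ((-15 + r) + h) - 36 = (-15 + h + r) - 36 = -51 + h + r)
√(P(210, -93) + 12954) = √((-51 + 210 - 93) + 12954) = √(66 + 12954) = √13020 = 2*√3255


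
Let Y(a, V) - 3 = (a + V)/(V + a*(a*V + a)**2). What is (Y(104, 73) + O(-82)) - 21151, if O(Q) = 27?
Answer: -43366730824200/2053251779 ≈ -21121.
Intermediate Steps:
Y(a, V) = 3 + (V + a)/(V + a*(a + V*a)**2) (Y(a, V) = 3 + (a + V)/(V + a*(a*V + a)**2) = 3 + (V + a)/(V + a*(V*a + a)**2) = 3 + (V + a)/(V + a*(a + V*a)**2))
(Y(104, 73) + O(-82)) - 21151 = ((104 + 4*73 + 3*104**3*(1 + 73)**2)/(73 + 104**3*(1 + 73)**2) + 27) - 21151 = ((104 + 292 + 3*1124864*74**2)/(73 + 1124864*74**2) + 27) - 21151 = ((104 + 292 + 3*1124864*5476)/(73 + 1124864*5476) + 27) - 21151 = ((104 + 292 + 18479265792)/(73 + 6159755264) + 27) - 21151 = (18479266188/6159755337 + 27) - 21151 = ((1/6159755337)*18479266188 + 27) - 21151 = (6159755396/2053251779 + 27) - 21151 = 61597553429/2053251779 - 21151 = -43366730824200/2053251779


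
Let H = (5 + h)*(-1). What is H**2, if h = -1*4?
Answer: 1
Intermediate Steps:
h = -4
H = -1 (H = (5 - 4)*(-1) = 1*(-1) = -1)
H**2 = (-1)**2 = 1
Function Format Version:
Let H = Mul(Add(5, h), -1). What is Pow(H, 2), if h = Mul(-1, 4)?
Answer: 1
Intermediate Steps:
h = -4
H = -1 (H = Mul(Add(5, -4), -1) = Mul(1, -1) = -1)
Pow(H, 2) = Pow(-1, 2) = 1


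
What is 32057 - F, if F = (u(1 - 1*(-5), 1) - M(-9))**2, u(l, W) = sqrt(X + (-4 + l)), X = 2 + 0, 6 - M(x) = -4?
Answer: 31993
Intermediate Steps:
M(x) = 10 (M(x) = 6 - 1*(-4) = 6 + 4 = 10)
X = 2
u(l, W) = sqrt(-2 + l) (u(l, W) = sqrt(2 + (-4 + l)) = sqrt(-2 + l))
F = 64 (F = (sqrt(-2 + (1 - 1*(-5))) - 1*10)**2 = (sqrt(-2 + (1 + 5)) - 10)**2 = (sqrt(-2 + 6) - 10)**2 = (sqrt(4) - 10)**2 = (2 - 10)**2 = (-8)**2 = 64)
32057 - F = 32057 - 1*64 = 32057 - 64 = 31993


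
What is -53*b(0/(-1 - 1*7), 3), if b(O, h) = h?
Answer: -159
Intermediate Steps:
-53*b(0/(-1 - 1*7), 3) = -53*3 = -159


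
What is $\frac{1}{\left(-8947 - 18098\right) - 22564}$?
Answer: $- \frac{1}{49609} \approx -2.0158 \cdot 10^{-5}$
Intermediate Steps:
$\frac{1}{\left(-8947 - 18098\right) - 22564} = \frac{1}{-27045 - 22564} = \frac{1}{-49609} = - \frac{1}{49609}$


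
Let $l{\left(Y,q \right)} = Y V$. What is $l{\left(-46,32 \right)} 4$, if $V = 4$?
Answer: $-736$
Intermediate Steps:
$l{\left(Y,q \right)} = 4 Y$ ($l{\left(Y,q \right)} = Y 4 = 4 Y$)
$l{\left(-46,32 \right)} 4 = 4 \left(-46\right) 4 = \left(-184\right) 4 = -736$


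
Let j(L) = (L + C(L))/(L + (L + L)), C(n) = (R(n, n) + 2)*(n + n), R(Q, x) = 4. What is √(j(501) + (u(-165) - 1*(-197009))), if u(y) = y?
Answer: √1771635/3 ≈ 443.68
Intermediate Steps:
C(n) = 12*n (C(n) = (4 + 2)*(n + n) = 6*(2*n) = 12*n)
j(L) = 13/3 (j(L) = (L + 12*L)/(L + (L + L)) = (13*L)/(L + 2*L) = (13*L)/((3*L)) = (13*L)*(1/(3*L)) = 13/3)
√(j(501) + (u(-165) - 1*(-197009))) = √(13/3 + (-165 - 1*(-197009))) = √(13/3 + (-165 + 197009)) = √(13/3 + 196844) = √(590545/3) = √1771635/3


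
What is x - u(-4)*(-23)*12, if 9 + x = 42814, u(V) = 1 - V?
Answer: 44185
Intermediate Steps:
x = 42805 (x = -9 + 42814 = 42805)
x - u(-4)*(-23)*12 = 42805 - (1 - 1*(-4))*(-23)*12 = 42805 - (1 + 4)*(-23)*12 = 42805 - 5*(-23)*12 = 42805 - (-115)*12 = 42805 - 1*(-1380) = 42805 + 1380 = 44185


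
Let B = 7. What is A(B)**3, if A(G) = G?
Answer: 343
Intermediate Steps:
A(B)**3 = 7**3 = 343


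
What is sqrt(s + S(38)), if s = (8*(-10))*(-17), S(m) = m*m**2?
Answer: 6*sqrt(1562) ≈ 237.13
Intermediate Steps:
S(m) = m**3
s = 1360 (s = -80*(-17) = 1360)
sqrt(s + S(38)) = sqrt(1360 + 38**3) = sqrt(1360 + 54872) = sqrt(56232) = 6*sqrt(1562)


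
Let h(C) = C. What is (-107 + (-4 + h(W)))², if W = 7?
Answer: 10816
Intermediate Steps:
(-107 + (-4 + h(W)))² = (-107 + (-4 + 7))² = (-107 + 3)² = (-104)² = 10816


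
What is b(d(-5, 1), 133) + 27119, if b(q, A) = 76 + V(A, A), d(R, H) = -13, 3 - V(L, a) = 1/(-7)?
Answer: 190387/7 ≈ 27198.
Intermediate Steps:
V(L, a) = 22/7 (V(L, a) = 3 - 1/(-7) = 3 - 1*(-⅐) = 3 + ⅐ = 22/7)
b(q, A) = 554/7 (b(q, A) = 76 + 22/7 = 554/7)
b(d(-5, 1), 133) + 27119 = 554/7 + 27119 = 190387/7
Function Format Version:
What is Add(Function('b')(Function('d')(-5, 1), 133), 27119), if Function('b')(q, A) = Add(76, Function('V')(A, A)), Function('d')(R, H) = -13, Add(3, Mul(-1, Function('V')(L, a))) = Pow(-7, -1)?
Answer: Rational(190387, 7) ≈ 27198.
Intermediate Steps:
Function('V')(L, a) = Rational(22, 7) (Function('V')(L, a) = Add(3, Mul(-1, Pow(-7, -1))) = Add(3, Mul(-1, Rational(-1, 7))) = Add(3, Rational(1, 7)) = Rational(22, 7))
Function('b')(q, A) = Rational(554, 7) (Function('b')(q, A) = Add(76, Rational(22, 7)) = Rational(554, 7))
Add(Function('b')(Function('d')(-5, 1), 133), 27119) = Add(Rational(554, 7), 27119) = Rational(190387, 7)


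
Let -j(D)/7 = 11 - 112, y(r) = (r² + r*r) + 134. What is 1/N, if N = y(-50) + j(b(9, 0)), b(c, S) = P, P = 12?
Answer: 1/5841 ≈ 0.00017120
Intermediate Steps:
y(r) = 134 + 2*r² (y(r) = (r² + r²) + 134 = 2*r² + 134 = 134 + 2*r²)
b(c, S) = 12
j(D) = 707 (j(D) = -7*(11 - 112) = -7*(-101) = 707)
N = 5841 (N = (134 + 2*(-50)²) + 707 = (134 + 2*2500) + 707 = (134 + 5000) + 707 = 5134 + 707 = 5841)
1/N = 1/5841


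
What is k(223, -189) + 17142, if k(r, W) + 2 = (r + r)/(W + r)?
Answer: 291603/17 ≈ 17153.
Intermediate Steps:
k(r, W) = -2 + 2*r/(W + r) (k(r, W) = -2 + (r + r)/(W + r) = -2 + (2*r)/(W + r) = -2 + 2*r/(W + r))
k(223, -189) + 17142 = -2*(-189)/(-189 + 223) + 17142 = -2*(-189)/34 + 17142 = -2*(-189)*1/34 + 17142 = 189/17 + 17142 = 291603/17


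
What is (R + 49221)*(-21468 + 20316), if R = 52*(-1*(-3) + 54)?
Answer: -60117120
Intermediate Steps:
R = 2964 (R = 52*(3 + 54) = 52*57 = 2964)
(R + 49221)*(-21468 + 20316) = (2964 + 49221)*(-21468 + 20316) = 52185*(-1152) = -60117120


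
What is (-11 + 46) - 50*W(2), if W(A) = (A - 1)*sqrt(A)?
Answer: 35 - 50*sqrt(2) ≈ -35.711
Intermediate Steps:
W(A) = sqrt(A)*(-1 + A) (W(A) = (-1 + A)*sqrt(A) = sqrt(A)*(-1 + A))
(-11 + 46) - 50*W(2) = (-11 + 46) - 50*sqrt(2)*(-1 + 2) = 35 - 50*sqrt(2)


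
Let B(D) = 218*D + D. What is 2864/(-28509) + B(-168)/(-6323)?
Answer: 1030794056/180262407 ≈ 5.7183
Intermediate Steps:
B(D) = 219*D
2864/(-28509) + B(-168)/(-6323) = 2864/(-28509) + (219*(-168))/(-6323) = 2864*(-1/28509) - 36792*(-1/6323) = -2864/28509 + 36792/6323 = 1030794056/180262407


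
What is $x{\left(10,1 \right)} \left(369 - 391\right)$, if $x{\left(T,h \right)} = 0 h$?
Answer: $0$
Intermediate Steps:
$x{\left(T,h \right)} = 0$
$x{\left(10,1 \right)} \left(369 - 391\right) = 0 \left(369 - 391\right) = 0 \left(-22\right) = 0$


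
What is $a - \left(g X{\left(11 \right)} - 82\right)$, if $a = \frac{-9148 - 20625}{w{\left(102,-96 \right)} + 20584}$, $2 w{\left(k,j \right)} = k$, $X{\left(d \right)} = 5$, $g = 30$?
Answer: $- \frac{1432953}{20635} \approx -69.443$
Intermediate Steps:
$w{\left(k,j \right)} = \frac{k}{2}$
$a = - \frac{29773}{20635}$ ($a = \frac{-9148 - 20625}{\frac{1}{2} \cdot 102 + 20584} = - \frac{29773}{51 + 20584} = - \frac{29773}{20635} \approx -1.4428$)
$a - \left(g X{\left(11 \right)} - 82\right) = - \frac{29773}{20635} - \left(30 \cdot 5 - 82\right) = - \frac{29773}{20635} - \left(150 - 82\right) = - \frac{29773}{20635} - 68 = - \frac{1432953}{20635}$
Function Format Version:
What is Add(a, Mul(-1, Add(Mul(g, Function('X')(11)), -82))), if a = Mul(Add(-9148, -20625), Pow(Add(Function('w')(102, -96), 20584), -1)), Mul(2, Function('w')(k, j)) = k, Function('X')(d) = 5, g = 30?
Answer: Rational(-1432953, 20635) ≈ -69.443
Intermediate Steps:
Function('w')(k, j) = Mul(Rational(1, 2), k)
a = Rational(-29773, 20635) (a = Mul(Add(-9148, -20625), Pow(Add(Mul(Rational(1, 2), 102), 20584), -1)) = Mul(-29773, Pow(Add(51, 20584), -1)) = Mul(-29773, Pow(20635, -1)) = Mul(-29773, Rational(1, 20635)) = Rational(-29773, 20635) ≈ -1.4428)
Add(a, Mul(-1, Add(Mul(g, Function('X')(11)), -82))) = Add(Rational(-29773, 20635), Mul(-1, Add(Mul(30, 5), -82))) = Add(Rational(-29773, 20635), Mul(-1, Add(150, -82))) = Add(Rational(-29773, 20635), Mul(-1, 68)) = Add(Rational(-29773, 20635), -68) = Rational(-1432953, 20635)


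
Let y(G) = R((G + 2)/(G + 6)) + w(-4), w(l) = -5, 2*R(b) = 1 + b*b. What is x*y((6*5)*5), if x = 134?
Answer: -820415/1521 ≈ -539.39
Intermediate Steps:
R(b) = ½ + b²/2 (R(b) = (1 + b*b)/2 = (1 + b²)/2 = ½ + b²/2)
y(G) = -9/2 + (2 + G)²/(2*(6 + G)²) (y(G) = (½ + ((G + 2)/(G + 6))²/2) - 5 = (½ + ((2 + G)/(6 + G))²/2) - 5 = (½ + ((2 + G)²/(6 + G)²)/2) - 5 = (½ + (2 + G)²/(2*(6 + G)²)) - 5 = -9/2 + (2 + G)²/(2*(6 + G)²))
x*y((6*5)*5) = 134*(-9/2 + (2 + (6*5)*5)²/(2*(6 + (6*5)*5)²)) = 134*(-9/2 + (2 + 30*5)²/(2*(6 + 30*5)²)) = 134*(-9/2 + (2 + 150)²/(2*(6 + 150)²)) = 134*(-9/2 + (½)*152²/156²) = 134*(-9/2 + (½)*23104*(1/24336)) = 134*(-9/2 + 722/1521) = 134*(-12245/3042) = -820415/1521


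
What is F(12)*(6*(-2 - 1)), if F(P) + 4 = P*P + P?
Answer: -2736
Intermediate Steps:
F(P) = -4 + P + P² (F(P) = -4 + (P*P + P) = -4 + (P² + P) = -4 + (P + P²) = -4 + P + P²)
F(12)*(6*(-2 - 1)) = (-4 + 12 + 12²)*(6*(-2 - 1)) = (-4 + 12 + 144)*(6*(-3)) = 152*(-18) = -2736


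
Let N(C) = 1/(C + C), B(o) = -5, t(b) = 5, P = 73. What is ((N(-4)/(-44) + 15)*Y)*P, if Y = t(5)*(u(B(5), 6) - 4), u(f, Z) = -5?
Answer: -17348085/352 ≈ -49284.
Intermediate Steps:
N(C) = 1/(2*C)
Y = -45 (Y = 5*(-5 - 4) = 5*(-9) = -45)
((N(-4)/(-44) + 15)*Y)*P = ((((½)/(-4))/(-44) + 15)*(-45))*73 = ((((½)*(-¼))*(-1/44) + 15)*(-45))*73 = ((-⅛*(-1/44) + 15)*(-45))*73 = ((1/352 + 15)*(-45))*73 = ((5281/352)*(-45))*73 = -237645/352*73 = -17348085/352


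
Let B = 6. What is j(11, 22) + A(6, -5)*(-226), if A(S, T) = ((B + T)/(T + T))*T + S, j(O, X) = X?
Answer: -1447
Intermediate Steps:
A(S, T) = 3 + S + T/2 (A(S, T) = ((6 + T)/(T + T))*T + S = ((6 + T)/((2*T)))*T + S = ((6 + T)*(1/(2*T)))*T + S = ((6 + T)/(2*T))*T + S = (3 + T/2) + S = 3 + S + T/2)
j(11, 22) + A(6, -5)*(-226) = 22 + (3 + 6 + (½)*(-5))*(-226) = 22 + (3 + 6 - 5/2)*(-226) = 22 + (13/2)*(-226) = 22 - 1469 = -1447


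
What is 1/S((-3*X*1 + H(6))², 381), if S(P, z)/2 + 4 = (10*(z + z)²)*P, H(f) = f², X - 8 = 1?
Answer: 1/940643272 ≈ 1.0631e-9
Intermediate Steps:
X = 9 (X = 8 + 1 = 9)
S(P, z) = -8 + 80*P*z² (S(P, z) = -8 + 2*((10*(z + z)²)*P) = -8 + 2*((10*(2*z)²)*P) = -8 + 2*((10*(4*z²))*P) = -8 + 2*((40*z²)*P) = -8 + 2*(40*P*z²) = -8 + 80*P*z²)
1/S((-3*X*1 + H(6))², 381) = 1/(-8 + 80*(-3*9*1 + 6²)²*381²) = 1/(-8 + 80*(-27*1 + 36)²*145161) = 1/(-8 + 80*(-27 + 36)²*145161) = 1/(-8 + 80*9²*145161) = 1/(-8 + 80*81*145161) = 1/(-8 + 940643280) = 1/940643272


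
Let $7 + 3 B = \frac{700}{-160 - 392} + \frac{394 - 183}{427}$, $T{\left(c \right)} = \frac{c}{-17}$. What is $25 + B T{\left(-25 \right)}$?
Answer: $\frac{63678425}{3005226} \approx 21.189$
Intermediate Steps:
$T{\left(c \right)} = - \frac{c}{17}$ ($T{\left(c \right)} = c \left(- \frac{1}{17}\right) = - \frac{c}{17}$)
$B = - \frac{458089}{176778}$ ($B = - \frac{7}{3} + \frac{\frac{700}{-160 - 392} + \frac{394 - 183}{427}}{3} = - \frac{7}{3} + \frac{\frac{700}{-160 - 392} + 211 \cdot \frac{1}{427}}{3} = - \frac{7}{3} + \frac{\frac{700}{-552} + \frac{211}{427}}{3} = - \frac{7}{3} + \frac{700 \left(- \frac{1}{552}\right) + \frac{211}{427}}{3} = - \frac{7}{3} + \frac{- \frac{175}{138} + \frac{211}{427}}{3} = - \frac{7}{3} + \frac{1}{3} \left(- \frac{45607}{58926}\right) = - \frac{7}{3} - \frac{45607}{176778} = - \frac{458089}{176778} \approx -2.5913$)
$25 + B T{\left(-25 \right)} = 25 - \frac{458089 \left(\left(- \frac{1}{17}\right) \left(-25\right)\right)}{176778} = 25 - \frac{11452225}{3005226} = \frac{63678425}{3005226}$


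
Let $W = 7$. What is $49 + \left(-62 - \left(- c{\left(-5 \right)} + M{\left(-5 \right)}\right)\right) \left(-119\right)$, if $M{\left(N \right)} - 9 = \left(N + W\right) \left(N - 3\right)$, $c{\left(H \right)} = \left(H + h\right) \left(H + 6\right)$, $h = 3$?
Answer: $6832$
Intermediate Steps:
$c{\left(H \right)} = \left(3 + H\right) \left(6 + H\right)$ ($c{\left(H \right)} = \left(H + 3\right) \left(H + 6\right) = \left(3 + H\right) \left(6 + H\right)$)
$M{\left(N \right)} = 9 + \left(-3 + N\right) \left(7 + N\right)$ ($M{\left(N \right)} = 9 + \left(N + 7\right) \left(N - 3\right) = 9 + \left(7 + N\right) \left(-3 + N\right) = 9 + \left(-3 + N\right) \left(7 + N\right)$)
$49 + \left(-62 - \left(- c{\left(-5 \right)} + M{\left(-5 \right)}\right)\right) \left(-119\right) = 49 + \left(-62 + \left(\left(18 + \left(-5\right)^{2} + 9 \left(-5\right)\right) - \left(-12 + \left(-5\right)^{2} + 4 \left(-5\right)\right)\right)\right) \left(-119\right) = 49 + \left(-62 + \left(\left(18 + 25 - 45\right) - \left(-12 + 25 - 20\right)\right)\right) \left(-119\right) = 49 + \left(-62 - -5\right) \left(-119\right) = 49 + \left(-62 + \left(-2 + 7\right)\right) \left(-119\right) = 49 + \left(-62 + 5\right) \left(-119\right) = 49 - -6783 = 49 + 6783 = 6832$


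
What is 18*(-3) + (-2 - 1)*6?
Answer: -72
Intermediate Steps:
18*(-3) + (-2 - 1)*6 = -54 - 3*6 = -54 - 18 = -72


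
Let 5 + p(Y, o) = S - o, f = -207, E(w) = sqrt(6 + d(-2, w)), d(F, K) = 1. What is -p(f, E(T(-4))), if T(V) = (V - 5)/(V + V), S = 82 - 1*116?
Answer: 39 + sqrt(7) ≈ 41.646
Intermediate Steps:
S = -34 (S = 82 - 116 = -34)
T(V) = (-5 + V)/(2*V) (T(V) = (-5 + V)/((2*V)) = (-5 + V)*(1/(2*V)) = (-5 + V)/(2*V))
E(w) = sqrt(7) (E(w) = sqrt(6 + 1) = sqrt(7))
p(Y, o) = -39 - o (p(Y, o) = -5 + (-34 - o) = -39 - o)
-p(f, E(T(-4))) = -(-39 - sqrt(7)) = 39 + sqrt(7)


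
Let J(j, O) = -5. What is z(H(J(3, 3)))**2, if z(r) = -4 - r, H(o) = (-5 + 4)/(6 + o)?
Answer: 9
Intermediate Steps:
H(o) = -1/(6 + o)
z(H(J(3, 3)))**2 = (-4 - (-1)/(6 - 5))**2 = (-4 - (-1)/1)**2 = (-4 - (-1))**2 = (-4 - 1*(-1))**2 = (-4 + 1)**2 = (-3)**2 = 9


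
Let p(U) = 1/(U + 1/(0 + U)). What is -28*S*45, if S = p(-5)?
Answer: 3150/13 ≈ 242.31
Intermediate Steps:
p(U) = 1/(U + 1/U)
S = -5/26 (S = -5/(1 + (-5)²) = -5/(1 + 25) = -5/26 ≈ -0.19231)
-28*S*45 = -28*(-5/26)*45 = (70/13)*45 = 3150/13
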